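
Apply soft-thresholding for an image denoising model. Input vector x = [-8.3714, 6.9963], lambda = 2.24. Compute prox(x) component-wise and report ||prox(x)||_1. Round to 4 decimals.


Soft-thresholding with lambda = 2.24:
prox(-8.3714) = sign(-8.3714)*max(|-8.3714| - 2.24, 0) = -6.1314
prox(6.9963) = sign(6.9963)*max(|6.9963| - 2.24, 0) = 4.7563
prox(x) = [-6.1314, 4.7563]
||prox(x)||_1 = 6.1314 + 4.7563 = 10.8877


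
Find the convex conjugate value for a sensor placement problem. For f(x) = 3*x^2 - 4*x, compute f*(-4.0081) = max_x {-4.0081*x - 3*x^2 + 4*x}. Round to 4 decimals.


f*(y) = sup_x {y*x - a*x^2 - b*x} = sup_x {(y-b)*x - a*x^2}
FOC: (y - b) - 2a*x = 0 => x* = (y - b)/(2a)
x* = (-4.0081 + 4)/(2*3) = -0.0014
f*(-4.0081) = (y-b)^2/(4a) = (-4.0081 + 4)^2/(4*3)
= 0.0001/12 = 0.0


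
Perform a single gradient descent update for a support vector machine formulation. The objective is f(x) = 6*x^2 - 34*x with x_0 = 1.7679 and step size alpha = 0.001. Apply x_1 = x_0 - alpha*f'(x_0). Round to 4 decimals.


We compute the gradient at x_0 and apply the update.
f'(x) = 12*x - 34
f'(1.7679) = 12*1.7679 - 34 = -12.7852
x_1 = 1.7679 - 0.001*-12.7852 = 1.7807


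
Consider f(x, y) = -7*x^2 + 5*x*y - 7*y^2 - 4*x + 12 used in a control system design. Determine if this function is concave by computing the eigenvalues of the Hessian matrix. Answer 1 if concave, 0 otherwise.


The Hessian of f(x,y) = -7*x^2 + 5*x*y - 7*y^2 - 4*x + 12 is:
H = [[-14, 5], [5, -14]]
Trace = -14 - 14 = -28
Determinant = -14*-14 - (5)^2 = 171
Discriminant = (-28)^2 - 4*171 = 100.0
Eigenvalues: lambda_1 = -19.0, lambda_2 = -9.0
The function is concave.

1


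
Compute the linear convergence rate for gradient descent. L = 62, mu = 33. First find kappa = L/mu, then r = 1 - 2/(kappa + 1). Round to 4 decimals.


Step 1: Compute the condition number.
kappa = L/mu = 62/33 = 1.8788
Step 2: Compute the convergence rate.
r = 1 - 2/(kappa + 1) = 1 - 2*mu/(L + mu) = (L - mu)/(L + mu) = 29/95 = 0.3053


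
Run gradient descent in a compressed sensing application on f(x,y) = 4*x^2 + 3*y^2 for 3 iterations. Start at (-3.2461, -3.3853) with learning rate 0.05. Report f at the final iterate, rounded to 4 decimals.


Gradient descent on f(x,y) = 4*x^2 + 3*y^2.
Starting point: (-3.2461, -3.3853), alpha = 0.05
Step 1: grad_x = 2*4*-3.2461 = -25.9688, grad_y = 2*3*-3.3853 = -20.3118
  x_1 = -3.2461 - 0.05*-25.9688 = -1.9477
  y_1 = -3.3853 - 0.05*-20.3118 = -2.3697
Step 2: grad_x = 2*4*-1.9477 = -15.5813, grad_y = 2*3*-2.3697 = -14.2183
  x_2 = -1.9477 - 0.05*-15.5813 = -1.1686
  y_2 = -2.3697 - 0.05*-14.2183 = -1.6588
Step 3: grad_x = 2*4*-1.1686 = -9.3488, grad_y = 2*3*-1.6588 = -9.9528
  x_3 = -1.1686 - 0.05*-9.3488 = -0.7012
  y_3 = -1.6588 - 0.05*-9.9528 = -1.1612
f(-0.7012, -1.1612) = 4*(-0.7012)^2 + 3*(-1.1612)^2 = 6.0114


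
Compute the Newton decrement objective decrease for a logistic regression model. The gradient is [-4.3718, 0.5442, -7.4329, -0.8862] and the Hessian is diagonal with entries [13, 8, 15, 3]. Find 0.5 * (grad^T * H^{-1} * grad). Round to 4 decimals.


Step 1: H is diagonal, so H^(-1) * g = [-0.3363, 0.068, -0.4955, -0.2954].
Step 2: g^T H^(-1) g = sum_i g_i^2 / H_ii
  = (-4.3718)^2/13 + (0.5442)^2/8 + (-7.4329)^2/15 + (-0.8862)^2/3
  = 1.4702 + 0.037 + 3.6832 + 0.2618 = 5.4522
Step 3: Objective decrease = 0.5 * g^T H^(-1) g = 2.7261


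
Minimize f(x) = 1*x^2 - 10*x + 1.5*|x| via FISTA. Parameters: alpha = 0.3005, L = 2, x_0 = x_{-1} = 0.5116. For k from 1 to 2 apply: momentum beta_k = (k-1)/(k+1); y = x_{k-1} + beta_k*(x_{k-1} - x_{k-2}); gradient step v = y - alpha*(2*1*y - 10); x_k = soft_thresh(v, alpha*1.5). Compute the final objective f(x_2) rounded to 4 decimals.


FISTA on f(x) = 1*x^2 - 10*x + 1.5*|x|
L = 2, alpha = 0.3005
Iteration 1: beta = 0.0, y = 0.5116 + 0.0*(0.5116 - 0.5116) = 0.5116
  grad(y) = -8.9768, v = y - alpha*grad = 3.2091
  prox(v) = soft_thresh(3.2091, 0.4508) = 2.7584
Iteration 2: beta = 0.3333, y = 2.7584 + 0.3333*(2.7584 - 0.5116) = 3.5073
  grad(y) = -2.9854, v = y - alpha*grad = 4.4044
  prox(v) = soft_thresh(4.4044, 0.4508) = 3.9537
f(x_2) = 1*3.9537^2 - 10*3.9537 + 1.5*|3.9537| = -17.9747


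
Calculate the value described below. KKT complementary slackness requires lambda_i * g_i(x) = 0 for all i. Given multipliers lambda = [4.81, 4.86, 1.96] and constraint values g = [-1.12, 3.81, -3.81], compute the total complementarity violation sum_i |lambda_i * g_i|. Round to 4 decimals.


KKT complementary slackness check:
lambda_1 * g_1 = 4.81 * -1.12 = -5.3872
lambda_2 * g_2 = 4.86 * 3.81 = 18.5166
lambda_3 * g_3 = 1.96 * -3.81 = -7.4676
Total violation = 5.3872 + 18.5166 + 7.4676 = 31.3714


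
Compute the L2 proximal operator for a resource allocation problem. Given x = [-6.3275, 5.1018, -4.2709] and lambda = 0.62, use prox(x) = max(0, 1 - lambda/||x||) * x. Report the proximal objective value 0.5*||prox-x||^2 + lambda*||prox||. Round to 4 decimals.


Step 1: Compute ||x||.
||x|| = 9.1818
Step 2: Compute scaling factor.
scale = max(0, 1 - 0.62/9.1818) = 0.9325
Step 3: prox(x) = [-5.9002, 4.7573, -3.9825]
||prox(x)|| = 8.5618
Step 4: Proximal objective.
0.5*||prox-x||^2 = 0.1922
lambda*||prox|| = 5.3083
Total = 5.5005


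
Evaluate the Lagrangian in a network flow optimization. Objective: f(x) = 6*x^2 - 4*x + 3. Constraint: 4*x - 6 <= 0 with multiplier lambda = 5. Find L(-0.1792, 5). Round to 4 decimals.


Step 1: Evaluate f(x).
f(-0.1792) = 6*(-0.1792)^2 - 4*(-0.1792) + 3 = 3.9095
Step 2: Evaluate g(x).
g(-0.1792) = 4*-0.1792 - 6 = -6.7168
Step 3: Compute Lagrangian.
L = 3.9095 + 5*-6.7168 = -29.6745


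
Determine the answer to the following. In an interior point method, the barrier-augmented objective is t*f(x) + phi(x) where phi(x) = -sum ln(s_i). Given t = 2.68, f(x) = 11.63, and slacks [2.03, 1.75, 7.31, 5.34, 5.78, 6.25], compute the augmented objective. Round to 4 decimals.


Step 1: Compute log-barrier.
ln values: [0.708, 0.5596, 1.9892, 1.6752, 1.7544, 1.8326]
phi = -(0.708 + 0.5596 + 1.9892 + 1.6752 + 1.7544 + 1.8326) = -8.5191
Step 2: Compute augmented objective.
t*f(x) = 2.68*11.63 = 31.1684
Total = 31.1684 - 8.5191 = 22.6493


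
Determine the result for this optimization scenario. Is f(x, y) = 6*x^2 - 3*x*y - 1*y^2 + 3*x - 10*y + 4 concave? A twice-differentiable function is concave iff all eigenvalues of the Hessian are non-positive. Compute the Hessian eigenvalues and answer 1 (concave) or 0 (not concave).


The Hessian of f(x,y) = 6*x^2 - 3*x*y - 1*y^2 + 3*x - 10*y + 4 is:
H = [[12, -3], [-3, -2]]
Trace = 12 - 2 = 10
Determinant = 12*-2 - (-3)^2 = -33
Discriminant = (10)^2 - 4*-33 = 232.0
Eigenvalues: lambda_1 = -2.6158, lambda_2 = 12.6158
The function is not concave.

0


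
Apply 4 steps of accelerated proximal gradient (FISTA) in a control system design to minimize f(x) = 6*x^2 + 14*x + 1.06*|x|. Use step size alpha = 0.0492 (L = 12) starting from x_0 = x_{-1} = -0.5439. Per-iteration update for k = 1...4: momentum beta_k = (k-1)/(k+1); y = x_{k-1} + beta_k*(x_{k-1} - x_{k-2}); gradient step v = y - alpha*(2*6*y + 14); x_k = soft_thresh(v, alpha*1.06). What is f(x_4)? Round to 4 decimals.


FISTA on f(x) = 6*x^2 + 14*x + 1.06*|x|
L = 12, alpha = 0.0492
Iteration 1: beta = 0.0, y = -0.5439 + 0.0*(-0.5439 + 0.5439) = -0.5439
  grad(y) = 7.4732, v = y - alpha*grad = -0.9116
  prox(v) = soft_thresh(-0.9116, 0.0522) = -0.8594
Iteration 2: beta = 0.3333, y = -0.8594 + 0.3333*(-0.8594 + 0.5439) = -0.9646
  grad(y) = 2.4247, v = y - alpha*grad = -1.0839
  prox(v) = soft_thresh(-1.0839, 0.0522) = -1.0318
Iteration 3: beta = 0.5, y = -1.0318 + 0.5*(-1.0318 + 0.8594) = -1.1179
  grad(y) = 0.5851, v = y - alpha*grad = -1.1467
  prox(v) = soft_thresh(-1.1467, 0.0522) = -1.0945
Iteration 4: beta = 0.6, y = -1.0945 + 0.6*(-1.0945 + 1.0318) = -1.1322
  grad(y) = 0.4134, v = y - alpha*grad = -1.1526
  prox(v) = soft_thresh(-1.1526, 0.0522) = -1.1004
f(x_4) = 6*(-1.1004)^2 + 14*(-1.1004) + 1.06*|-1.1004| = -6.9739


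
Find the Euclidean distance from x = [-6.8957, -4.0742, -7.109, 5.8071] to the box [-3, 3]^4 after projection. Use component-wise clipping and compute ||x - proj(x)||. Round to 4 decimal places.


Project each component onto [-3, 3].
clip(-6.8957) = -3.0, clip(-4.0742) = -3.0, clip(-7.109) = -3.0, clip(5.8071) = 3.0
Projection = [-3.0, -3.0, -3.0, 3.0]
Squared diffs: [15.1765, 1.1539, 16.8839, 7.8798]
Distance = sqrt(41.0941) = 6.4105


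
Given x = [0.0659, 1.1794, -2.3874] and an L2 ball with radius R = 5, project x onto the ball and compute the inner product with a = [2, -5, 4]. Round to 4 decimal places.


Step 1: Compute ||x|| (intermediates to 6 decimals).
||x|| = sqrt(0.0659^2 + 1.1794^2 + (-2.3874)^2) = 2.663645
Step 2: Project.
Since ||x|| <= R, proj = x (no scaling needed).
proj(x) = [0.0659, 1.1794, -2.3874]
Step 3: Dot product.
a^T * proj(x) = 2*0.0659 - 5*1.1794 + 4*(-2.3874) = -15.3148


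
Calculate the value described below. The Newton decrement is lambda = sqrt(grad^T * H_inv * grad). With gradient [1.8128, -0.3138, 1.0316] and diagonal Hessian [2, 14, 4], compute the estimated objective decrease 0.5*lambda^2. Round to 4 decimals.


Step 1: H is diagonal, so H^(-1) * g = [0.9064, -0.0224, 0.2579].
Step 2: g^T H^(-1) g = sum_i g_i^2 / H_ii
  = (1.8128)^2/2 + (-0.3138)^2/14 + (1.0316)^2/4
  = 1.6431 + 0.007 + 0.266 = 1.9162
Step 3: Objective decrease = 0.5 * g^T H^(-1) g = 0.9581


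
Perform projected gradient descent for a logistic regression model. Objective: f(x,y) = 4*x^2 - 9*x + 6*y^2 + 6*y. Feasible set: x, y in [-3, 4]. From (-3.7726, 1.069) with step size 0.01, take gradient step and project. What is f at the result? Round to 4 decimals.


Step 1: Compute gradient at (-3.7726, 1.069).
grad_x = 2*4*-3.7726 - 9 = -39.1808
grad_y = 2*6*1.069 + 6 = 18.828
Step 2: Gradient step.
x_raw = -3.7726 - 0.01*-39.1808 = -3.3808
y_raw = 1.069 - 0.01*18.828 = 0.8807
Step 3: Project onto [-3, 4].
x_proj = clip(-3.3808) = -3.0
y_proj = clip(0.8807) = 0.8807
Step 4: Evaluate f.
f(-3.0, 0.8807) = 72.9383


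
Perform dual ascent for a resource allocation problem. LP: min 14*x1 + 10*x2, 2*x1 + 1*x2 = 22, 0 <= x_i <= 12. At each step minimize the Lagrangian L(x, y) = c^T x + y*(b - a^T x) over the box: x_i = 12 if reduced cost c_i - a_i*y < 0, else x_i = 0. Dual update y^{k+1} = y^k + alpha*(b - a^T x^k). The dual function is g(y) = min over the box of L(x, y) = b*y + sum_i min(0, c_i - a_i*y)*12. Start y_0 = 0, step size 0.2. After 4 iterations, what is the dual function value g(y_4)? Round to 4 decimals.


Dual ascent for LP: min 14*x1 + 10*x2, 2*x1 + 1*x2 = 22, 0 <= x_i <= 12
Step 1: y^k = 0.0, reduced costs: (14.0, 10.0)
  x^k = (0.0, 0.0), subgradient = b - a^T x = 22.0
  y^{k+1} = 0.0 + 0.2*22.0 = 4.4
Step 2: y^k = 4.4, reduced costs: (5.2, 5.6)
  x^k = (0.0, 0.0), subgradient = b - a^T x = 22.0
  y^{k+1} = 4.4 + 0.2*22.0 = 8.8
Step 3: y^k = 8.8, reduced costs: (-3.6, 1.2)
  x^k = (12.0, 0.0), subgradient = b - a^T x = -2.0
  y^{k+1} = 8.8 + 0.2*-2.0 = 8.4
Step 4: y^k = 8.4, reduced costs: (-2.8, 1.6)
  x^k = (12.0, 0.0), subgradient = b - a^T x = -2.0
  y^{k+1} = 8.4 + 0.2*-2.0 = 8.0
Dual objective at y_4 = 8.0: reduced costs (-2.0, 2.0), box minimizer x = (12.0, 0.0)
g(y_4) = b*y + (c1 - a1*y)*x1 + (c2 - a2*y)*x2 = 22*8.0 + (-2.0)*12.0 + 2.0*0.0 = 176.0 - 24.0 + 0.0 = 152.0


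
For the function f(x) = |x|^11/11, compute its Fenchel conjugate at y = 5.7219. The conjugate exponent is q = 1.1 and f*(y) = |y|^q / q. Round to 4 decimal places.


The conjugate exponent q satisfies 1/p + 1/q = 1.
p = 11, so q = 11/(11 - 1) = 1.1
|y|^q = 5.7219^1.1 = 6.8123
f*(5.7219) = 6.8123 / 1.1 = 6.193


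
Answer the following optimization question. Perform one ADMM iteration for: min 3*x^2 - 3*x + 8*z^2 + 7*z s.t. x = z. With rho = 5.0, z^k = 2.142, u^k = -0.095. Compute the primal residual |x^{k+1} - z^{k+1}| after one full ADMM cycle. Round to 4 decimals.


ADMM iteration with rho = 5.0, z^k = 2.142, u^k = -0.095
Step 1: x-update.
Minimize 3*x^2 - 3*x + (5.0/2)*(x - 2.142 - 0.095)^2
FOC: (2*3 + 5.0)*x = 3 + 5.0*(2.142 + 0.095)
x^{k+1} = 1.2895
Step 2: z-update.
Minimize 8*z^2 + 7*z + (5.0/2)*(1.2895 - z - 0.095)^2
FOC: (2*8 + 5.0)*z = -7 + 5.0*(1.2895 - 0.095)
z^{k+1} = -0.0489
Step 3: u-update.
u^{k+1} = -0.095 + 1.2895 + 0.0489 = 1.2435
Step 4: Primal residual = |1.2895 + 0.0489| = 1.3385


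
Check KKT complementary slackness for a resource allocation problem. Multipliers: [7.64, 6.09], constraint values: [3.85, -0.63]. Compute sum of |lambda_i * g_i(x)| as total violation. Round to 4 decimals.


KKT complementary slackness check:
lambda_1 * g_1 = 7.64 * 3.85 = 29.414
lambda_2 * g_2 = 6.09 * -0.63 = -3.8367
Total violation = 29.414 + 3.8367 = 33.2507


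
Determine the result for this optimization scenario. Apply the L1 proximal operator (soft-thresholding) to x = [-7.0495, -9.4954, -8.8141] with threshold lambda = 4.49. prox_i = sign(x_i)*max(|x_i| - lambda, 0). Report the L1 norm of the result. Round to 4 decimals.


Soft-thresholding with lambda = 4.49:
prox(-7.0495) = sign(-7.0495)*max(|-7.0495| - 4.49, 0) = -2.5595
prox(-9.4954) = sign(-9.4954)*max(|-9.4954| - 4.49, 0) = -5.0054
prox(-8.8141) = sign(-8.8141)*max(|-8.8141| - 4.49, 0) = -4.3241
prox(x) = [-2.5595, -5.0054, -4.3241]
||prox(x)||_1 = 2.5595 + 5.0054 + 4.3241 = 11.889


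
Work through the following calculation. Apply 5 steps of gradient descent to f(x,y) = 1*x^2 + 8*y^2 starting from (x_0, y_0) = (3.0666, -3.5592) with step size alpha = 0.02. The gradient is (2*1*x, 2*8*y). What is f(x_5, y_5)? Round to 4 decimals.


Gradient descent on f(x,y) = 1*x^2 + 8*y^2.
Starting point: (3.0666, -3.5592), alpha = 0.02
Step 1: grad_x = 2*1*3.0666 = 6.1332, grad_y = 2*8*-3.5592 = -56.9472
  x_1 = 3.0666 - 0.02*6.1332 = 2.9439
  y_1 = -3.5592 - 0.02*-56.9472 = -2.4203
Step 2: grad_x = 2*1*2.9439 = 5.8879, grad_y = 2*8*-2.4203 = -38.7241
  x_2 = 2.9439 - 0.02*5.8879 = 2.8262
  y_2 = -2.4203 - 0.02*-38.7241 = -1.6458
Step 3: grad_x = 2*1*2.8262 = 5.6524, grad_y = 2*8*-1.6458 = -26.3324
  x_3 = 2.8262 - 0.02*5.6524 = 2.7131
  y_3 = -1.6458 - 0.02*-26.3324 = -1.1191
Step 4: grad_x = 2*1*2.7131 = 5.4263, grad_y = 2*8*-1.1191 = -17.906
  x_4 = 2.7131 - 0.02*5.4263 = 2.6046
  y_4 = -1.1191 - 0.02*-17.906 = -0.761
Step 5: grad_x = 2*1*2.6046 = 5.2092, grad_y = 2*8*-0.761 = -12.1761
  x_5 = 2.6046 - 0.02*5.2092 = 2.5004
  y_5 = -0.761 - 0.02*-12.1761 = -0.5175
f(2.5004, -0.5175) = 1*2.5004^2 + 8*(-0.5175)^2 = 8.3944


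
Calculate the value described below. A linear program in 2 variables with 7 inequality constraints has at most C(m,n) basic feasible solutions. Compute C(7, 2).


Each vertex corresponds to some choice of n active constraints out of m, so the number of vertices is at most C(m, n) = m! / (n!(m-n)!).
m = 7, n = 2
Numerator: 7 * 6
Denominator: 2! = 2
C(7, 2) = 21


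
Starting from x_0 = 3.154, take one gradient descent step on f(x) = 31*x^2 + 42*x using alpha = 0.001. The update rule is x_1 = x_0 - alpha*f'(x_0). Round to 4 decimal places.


We compute the gradient at x_0 and apply the update.
f'(x) = 62*x + 42
f'(3.154) = 62*3.154 + 42 = 237.548
x_1 = 3.154 - 0.001*237.548 = 2.9165


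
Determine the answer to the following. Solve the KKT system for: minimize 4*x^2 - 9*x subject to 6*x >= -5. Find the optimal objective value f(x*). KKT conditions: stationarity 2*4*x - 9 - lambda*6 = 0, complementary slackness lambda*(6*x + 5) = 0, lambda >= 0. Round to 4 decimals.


Step 1: Try lambda = 0 (constraint inactive).
Stationarity: 2*4*x - 9 = 0
x* = 9/(2*4) = 1.125
Check constraint: 6*1.125 = 6.75 >= -5 -- satisfied.
Step 2: Compute optimal value.
f(x*) = 4*1.125^2 - 9*1.125 = -5.0625


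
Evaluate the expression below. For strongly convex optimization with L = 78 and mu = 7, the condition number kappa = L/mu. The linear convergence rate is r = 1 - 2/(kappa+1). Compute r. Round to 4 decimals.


Step 1: Compute the condition number.
kappa = L/mu = 78/7 = 11.1429
Step 2: Compute the convergence rate.
r = 1 - 2/(kappa + 1) = 1 - 2*mu/(L + mu) = (L - mu)/(L + mu) = 71/85 = 0.8353


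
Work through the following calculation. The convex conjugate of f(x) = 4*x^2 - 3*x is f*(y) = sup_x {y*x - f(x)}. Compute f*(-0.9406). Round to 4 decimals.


f*(y) = sup_x {y*x - a*x^2 - b*x} = sup_x {(y-b)*x - a*x^2}
FOC: (y - b) - 2a*x = 0 => x* = (y - b)/(2a)
x* = (-0.9406 + 3)/(2*4) = 0.2574
f*(-0.9406) = (y-b)^2/(4a) = (-0.9406 + 3)^2/(4*4)
= 4.2411/16 = 0.2651


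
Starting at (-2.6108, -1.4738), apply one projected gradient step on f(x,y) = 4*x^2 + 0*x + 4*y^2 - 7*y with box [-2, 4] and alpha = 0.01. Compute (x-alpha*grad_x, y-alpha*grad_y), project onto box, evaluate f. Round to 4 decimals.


Step 1: Compute gradient at (-2.6108, -1.4738).
grad_x = 2*4*-2.6108 + 0 = -20.8864
grad_y = 2*4*-1.4738 - 7 = -18.7904
Step 2: Gradient step.
x_raw = -2.6108 - 0.01*-20.8864 = -2.4019
y_raw = -1.4738 - 0.01*-18.7904 = -1.2859
Step 3: Project onto [-2, 4].
x_proj = clip(-2.4019) = -2.0
y_proj = clip(-1.2859) = -1.2859
Step 4: Evaluate f.
f(-2.0, -1.2859) = 31.6154


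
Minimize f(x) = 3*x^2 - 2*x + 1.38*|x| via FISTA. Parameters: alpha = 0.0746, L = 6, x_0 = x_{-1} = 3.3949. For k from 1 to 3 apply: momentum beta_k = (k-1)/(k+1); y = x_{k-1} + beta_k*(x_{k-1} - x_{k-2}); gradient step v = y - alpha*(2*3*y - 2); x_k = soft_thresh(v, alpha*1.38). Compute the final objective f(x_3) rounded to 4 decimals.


FISTA on f(x) = 3*x^2 - 2*x + 1.38*|x|
L = 6, alpha = 0.0746
Iteration 1: beta = 0.0, y = 3.3949 + 0.0*(3.3949 - 3.3949) = 3.3949
  grad(y) = 18.3694, v = y - alpha*grad = 2.0245
  prox(v) = soft_thresh(2.0245, 0.1029) = 1.9216
Iteration 2: beta = 0.3333, y = 1.9216 + 0.3333*(1.9216 - 3.3949) = 1.4305
  grad(y) = 6.583, v = y - alpha*grad = 0.9394
  prox(v) = soft_thresh(0.9394, 0.1029) = 0.8365
Iteration 3: beta = 0.5, y = 0.8365 + 0.5*(0.8365 - 1.9216) = 0.2939
  grad(y) = -0.2367, v = y - alpha*grad = 0.3115
  prox(v) = soft_thresh(0.3115, 0.1029) = 0.2086
f(x_3) = 3*0.2086^2 - 2*0.2086 + 1.38*|0.2086| = 0.0012


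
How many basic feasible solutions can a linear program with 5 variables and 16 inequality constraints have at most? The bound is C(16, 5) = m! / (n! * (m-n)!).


Each vertex corresponds to some choice of n active constraints out of m, so the number of vertices is at most C(m, n) = m! / (n!(m-n)!).
m = 16, n = 5
Numerator: 16 * 15 * 14 * 13 * 12
Denominator: 5! = 120
C(16, 5) = 4368


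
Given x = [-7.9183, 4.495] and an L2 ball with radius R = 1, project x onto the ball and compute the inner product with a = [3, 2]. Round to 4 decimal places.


Step 1: Compute ||x|| (intermediates to 6 decimals).
||x|| = sqrt((-7.9183)^2 + 4.495^2) = 9.105191
Step 2: Project.
Since ||x|| > R, scale = R/||x|| = 1/9.105191 = 0.109827, proj(x) = scale * x
proj(x) = [-0.869643, 0.493672]
Step 3: Dot product.
a^T * proj(x) = 3*(-0.869643) + 2*0.493672 = -1.6216


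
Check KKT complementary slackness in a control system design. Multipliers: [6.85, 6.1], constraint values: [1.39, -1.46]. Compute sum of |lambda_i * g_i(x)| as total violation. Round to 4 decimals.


KKT complementary slackness check:
lambda_1 * g_1 = 6.85 * 1.39 = 9.5215
lambda_2 * g_2 = 6.1 * -1.46 = -8.906
Total violation = 9.5215 + 8.906 = 18.4275


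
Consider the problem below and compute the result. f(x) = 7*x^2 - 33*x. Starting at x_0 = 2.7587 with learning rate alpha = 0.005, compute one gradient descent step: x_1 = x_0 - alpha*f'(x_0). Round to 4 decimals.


We compute the gradient at x_0 and apply the update.
f'(x) = 14*x - 33
f'(2.7587) = 14*2.7587 - 33 = 5.6218
x_1 = 2.7587 - 0.005*5.6218 = 2.7306


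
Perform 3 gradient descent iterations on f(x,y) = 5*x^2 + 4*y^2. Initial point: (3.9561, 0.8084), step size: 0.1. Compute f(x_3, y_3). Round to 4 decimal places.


Gradient descent on f(x,y) = 5*x^2 + 4*y^2.
Starting point: (3.9561, 0.8084), alpha = 0.1
Step 1: grad_x = 2*5*3.9561 = 39.561, grad_y = 2*4*0.8084 = 6.4672
  x_1 = 3.9561 - 0.1*39.561 = 0.0
  y_1 = 0.8084 - 0.1*6.4672 = 0.1617
Step 2: grad_x = 2*5*0.0 = 0.0, grad_y = 2*4*0.1617 = 1.2934
  x_2 = 0.0 - 0.1*0.0 = 0.0
  y_2 = 0.1617 - 0.1*1.2934 = 0.0323
Step 3: grad_x = 2*5*0.0 = 0.0, grad_y = 2*4*0.0323 = 0.2587
  x_3 = 0.0 - 0.1*0.0 = 0.0
  y_3 = 0.0323 - 0.1*0.2587 = 0.0065
f(0.0, 0.0065) = 5*0.0^2 + 4*0.0065^2 = 0.0002


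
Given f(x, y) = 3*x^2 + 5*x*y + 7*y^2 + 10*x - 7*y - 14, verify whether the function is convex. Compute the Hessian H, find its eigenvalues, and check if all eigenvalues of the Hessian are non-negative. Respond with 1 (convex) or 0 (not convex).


The Hessian of f(x,y) = 3*x^2 + 5*x*y + 7*y^2 + 10*x - 7*y - 14 is:
H = [[6, 5], [5, 14]]
Trace = 6 + 14 = 20
Determinant = 6*14 - (5)^2 = 59
Discriminant = (20)^2 - 4*59 = 164.0
Eigenvalues: lambda_1 = 3.5969, lambda_2 = 16.4031
The function is convex.

1


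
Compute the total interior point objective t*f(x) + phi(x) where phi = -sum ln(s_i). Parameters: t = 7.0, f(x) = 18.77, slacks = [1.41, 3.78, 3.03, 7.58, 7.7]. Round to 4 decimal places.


Step 1: Compute log-barrier.
ln values: [0.3436, 1.3297, 1.1086, 2.0255, 2.0412]
phi = -(0.3436 + 1.3297 + 1.1086 + 2.0255 + 2.0412) = -6.8486
Step 2: Compute augmented objective.
t*f(x) = 7.0*18.77 = 131.39
Total = 131.39 - 6.8486 = 124.5414


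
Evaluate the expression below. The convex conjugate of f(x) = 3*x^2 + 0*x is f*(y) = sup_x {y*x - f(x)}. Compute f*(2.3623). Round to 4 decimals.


f*(y) = sup_x {y*x - a*x^2 - b*x} = sup_x {(y-b)*x - a*x^2}
FOC: (y - b) - 2a*x = 0 => x* = (y - b)/(2a)
x* = (2.3623 - 0)/(2*3) = 0.3937
f*(2.3623) = (y-b)^2/(4a) = (2.3623 - 0)^2/(4*3)
= 5.5805/12 = 0.465


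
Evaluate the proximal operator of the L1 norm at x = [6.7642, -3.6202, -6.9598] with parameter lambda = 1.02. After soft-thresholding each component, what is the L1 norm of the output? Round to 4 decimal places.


Soft-thresholding with lambda = 1.02:
prox(6.7642) = sign(6.7642)*max(|6.7642| - 1.02, 0) = 5.7442
prox(-3.6202) = sign(-3.6202)*max(|-3.6202| - 1.02, 0) = -2.6002
prox(-6.9598) = sign(-6.9598)*max(|-6.9598| - 1.02, 0) = -5.9398
prox(x) = [5.7442, -2.6002, -5.9398]
||prox(x)||_1 = 5.7442 + 2.6002 + 5.9398 = 14.2842


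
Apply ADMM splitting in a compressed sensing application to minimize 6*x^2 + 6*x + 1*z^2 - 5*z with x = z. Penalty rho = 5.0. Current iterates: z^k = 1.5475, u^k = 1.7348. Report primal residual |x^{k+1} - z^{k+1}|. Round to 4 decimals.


ADMM iteration with rho = 5.0, z^k = 1.5475, u^k = 1.7348
Step 1: x-update.
Minimize 6*x^2 + 6*x + (5.0/2)*(x - 1.5475 + 1.7348)^2
FOC: (2*6 + 5.0)*x = -6 + 5.0*(1.5475 - 1.7348)
x^{k+1} = -0.408
Step 2: z-update.
Minimize 1*z^2 - 5*z + (5.0/2)*(-0.408 - z + 1.7348)^2
FOC: (2*1 + 5.0)*z = 5 + 5.0*(-0.408 + 1.7348)
z^{k+1} = 1.662
Step 3: u-update.
u^{k+1} = 1.7348 - 0.408 - 1.662 = -0.3352
Step 4: Primal residual = |-0.408 - 1.662| = 2.07


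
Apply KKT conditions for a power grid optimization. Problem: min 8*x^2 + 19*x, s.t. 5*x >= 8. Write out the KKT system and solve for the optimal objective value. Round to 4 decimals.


Step 1: Try lambda = 0 (constraint inactive).
x_unc = -19/(2*8) = -1.1875
Check: 5*-1.1875 = -5.9375 < 8 -- violated!
Step 2: Constraint must be active: 5*x = 8
x* = 8/5 = 1.6
lambda = (2*8*1.6 + 19)/5 = 8.92
Step 3: Compute optimal value.
f(x*) = 8*1.6^2 + 19*1.6 = 50.88


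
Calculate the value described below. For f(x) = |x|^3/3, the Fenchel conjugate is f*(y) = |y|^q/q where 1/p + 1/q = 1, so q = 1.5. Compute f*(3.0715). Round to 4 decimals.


The conjugate exponent q satisfies 1/p + 1/q = 1.
p = 3, so q = 3/(3 - 1) = 1.5
|y|^q = 3.0715^1.5 = 5.383
f*(3.0715) = 5.383 / 1.5 = 3.5887


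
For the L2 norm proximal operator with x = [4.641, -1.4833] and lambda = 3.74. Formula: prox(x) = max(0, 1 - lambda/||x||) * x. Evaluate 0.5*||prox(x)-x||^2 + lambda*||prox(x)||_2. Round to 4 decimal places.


Step 1: Compute ||x||.
||x|| = 4.8723
Step 2: Compute scaling factor.
scale = max(0, 1 - 3.74/4.8723) = 0.2324
Step 3: prox(x) = [1.0785, -0.3447]
||prox(x)|| = 1.1323
Step 4: Proximal objective.
0.5*||prox-x||^2 = 6.9938
lambda*||prox|| = 4.2348
Total = 11.2285


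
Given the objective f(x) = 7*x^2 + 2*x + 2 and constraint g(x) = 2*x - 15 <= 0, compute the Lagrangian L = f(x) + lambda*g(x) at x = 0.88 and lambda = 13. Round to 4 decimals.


Step 1: Evaluate f(x).
f(0.88) = 7*0.88^2 + 2*0.88 + 2 = 9.1808
Step 2: Evaluate g(x).
g(0.88) = 2*0.88 - 15 = -13.24
Step 3: Compute Lagrangian.
L = 9.1808 + 13*-13.24 = -162.9392


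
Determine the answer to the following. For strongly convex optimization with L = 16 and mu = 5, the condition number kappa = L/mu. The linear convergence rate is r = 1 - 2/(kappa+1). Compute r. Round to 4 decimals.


Step 1: Compute the condition number.
kappa = L/mu = 16/5 = 3.2
Step 2: Compute the convergence rate.
r = 1 - 2/(kappa + 1) = 1 - 2*mu/(L + mu) = (L - mu)/(L + mu) = 11/21 = 0.5238


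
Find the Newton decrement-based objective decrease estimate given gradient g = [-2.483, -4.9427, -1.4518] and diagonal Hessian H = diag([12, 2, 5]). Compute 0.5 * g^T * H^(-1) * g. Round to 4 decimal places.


Step 1: H is diagonal, so H^(-1) * g = [-0.2069, -2.4714, -0.2904].
Step 2: g^T H^(-1) g = sum_i g_i^2 / H_ii
  = (-2.483)^2/12 + (-4.9427)^2/2 + (-1.4518)^2/5
  = 0.5138 + 12.2151 + 0.4215 = 13.1505
Step 3: Objective decrease = 0.5 * g^T H^(-1) g = 6.5752


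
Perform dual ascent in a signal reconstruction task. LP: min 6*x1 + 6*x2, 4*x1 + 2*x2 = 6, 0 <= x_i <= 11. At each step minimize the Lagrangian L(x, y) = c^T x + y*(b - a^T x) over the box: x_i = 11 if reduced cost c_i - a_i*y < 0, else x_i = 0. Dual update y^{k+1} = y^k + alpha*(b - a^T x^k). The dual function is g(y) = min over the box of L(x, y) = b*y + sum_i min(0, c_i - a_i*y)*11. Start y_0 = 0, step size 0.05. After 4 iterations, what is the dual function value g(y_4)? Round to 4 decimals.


Dual ascent for LP: min 6*x1 + 6*x2, 4*x1 + 2*x2 = 6, 0 <= x_i <= 11
Step 1: y^k = 0.0, reduced costs: (6.0, 6.0)
  x^k = (0.0, 0.0), subgradient = b - a^T x = 6.0
  y^{k+1} = 0.0 + 0.05*6.0 = 0.3
Step 2: y^k = 0.3, reduced costs: (4.8, 5.4)
  x^k = (0.0, 0.0), subgradient = b - a^T x = 6.0
  y^{k+1} = 0.3 + 0.05*6.0 = 0.6
Step 3: y^k = 0.6, reduced costs: (3.6, 4.8)
  x^k = (0.0, 0.0), subgradient = b - a^T x = 6.0
  y^{k+1} = 0.6 + 0.05*6.0 = 0.9
Step 4: y^k = 0.9, reduced costs: (2.4, 4.2)
  x^k = (0.0, 0.0), subgradient = b - a^T x = 6.0
  y^{k+1} = 0.9 + 0.05*6.0 = 1.2
Dual objective at y_4 = 1.2: reduced costs (1.2, 3.6), box minimizer x = (0.0, 0.0)
g(y_4) = b*y + (c1 - a1*y)*x1 + (c2 - a2*y)*x2 = 6*1.2 + 1.2*0.0 + 3.6*0.0 = 7.2 + 0.0 + 0.0 = 7.2


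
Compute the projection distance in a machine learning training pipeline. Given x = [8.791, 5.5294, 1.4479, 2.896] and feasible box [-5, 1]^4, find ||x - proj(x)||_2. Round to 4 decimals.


Project each component onto [-5, 1].
clip(8.791) = 1.0, clip(5.5294) = 1.0, clip(1.4479) = 1.0, clip(2.896) = 1.0
Projection = [1.0, 1.0, 1.0, 1.0]
Squared diffs: [60.6997, 20.5155, 0.2006, 3.5948]
Distance = sqrt(85.0106) = 9.2201


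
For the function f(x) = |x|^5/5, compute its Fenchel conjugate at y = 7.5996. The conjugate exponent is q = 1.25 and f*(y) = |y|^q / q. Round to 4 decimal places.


The conjugate exponent q satisfies 1/p + 1/q = 1.
p = 5, so q = 5/(5 - 1) = 1.25
|y|^q = 7.5996^1.25 = 12.6179
f*(7.5996) = 12.6179 / 1.25 = 10.0944


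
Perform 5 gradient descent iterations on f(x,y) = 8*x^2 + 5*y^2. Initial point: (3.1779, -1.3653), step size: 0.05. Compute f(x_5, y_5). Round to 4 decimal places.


Gradient descent on f(x,y) = 8*x^2 + 5*y^2.
Starting point: (3.1779, -1.3653), alpha = 0.05
Step 1: grad_x = 2*8*3.1779 = 50.8464, grad_y = 2*5*-1.3653 = -13.653
  x_1 = 3.1779 - 0.05*50.8464 = 0.6356
  y_1 = -1.3653 - 0.05*-13.653 = -0.6827
Step 2: grad_x = 2*8*0.6356 = 10.1693, grad_y = 2*5*-0.6827 = -6.8265
  x_2 = 0.6356 - 0.05*10.1693 = 0.1271
  y_2 = -0.6827 - 0.05*-6.8265 = -0.3413
Step 3: grad_x = 2*8*0.1271 = 2.0339, grad_y = 2*5*-0.3413 = -3.4133
  x_3 = 0.1271 - 0.05*2.0339 = 0.0254
  y_3 = -0.3413 - 0.05*-3.4133 = -0.1707
Step 4: grad_x = 2*8*0.0254 = 0.4068, grad_y = 2*5*-0.1707 = -1.7066
  x_4 = 0.0254 - 0.05*0.4068 = 0.0051
  y_4 = -0.1707 - 0.05*-1.7066 = -0.0853
Step 5: grad_x = 2*8*0.0051 = 0.0814, grad_y = 2*5*-0.0853 = -0.8533
  x_5 = 0.0051 - 0.05*0.0814 = 0.001
  y_5 = -0.0853 - 0.05*-0.8533 = -0.0427
f(0.001, -0.0427) = 8*0.001^2 + 5*(-0.0427)^2 = 0.0091


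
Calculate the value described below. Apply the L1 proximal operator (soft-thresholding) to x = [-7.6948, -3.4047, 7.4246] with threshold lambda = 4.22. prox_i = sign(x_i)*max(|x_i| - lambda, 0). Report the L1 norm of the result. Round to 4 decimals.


Soft-thresholding with lambda = 4.22:
prox(-7.6948) = sign(-7.6948)*max(|-7.6948| - 4.22, 0) = -3.4748
prox(-3.4047) = sign(-3.4047)*max(|-3.4047| - 4.22, 0) = 0.0
prox(7.4246) = sign(7.4246)*max(|7.4246| - 4.22, 0) = 3.2046
prox(x) = [-3.4748, 0.0, 3.2046]
||prox(x)||_1 = 3.4748 + 0.0 + 3.2046 = 6.6794


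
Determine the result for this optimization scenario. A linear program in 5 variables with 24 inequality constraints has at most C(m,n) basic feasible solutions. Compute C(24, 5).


Each vertex corresponds to some choice of n active constraints out of m, so the number of vertices is at most C(m, n) = m! / (n!(m-n)!).
m = 24, n = 5
Numerator: 24 * 23 * 22 * 21 * 20
Denominator: 5! = 120
C(24, 5) = 42504


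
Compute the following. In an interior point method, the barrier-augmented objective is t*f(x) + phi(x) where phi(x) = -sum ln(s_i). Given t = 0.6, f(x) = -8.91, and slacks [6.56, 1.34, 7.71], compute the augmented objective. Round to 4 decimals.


Step 1: Compute log-barrier.
ln values: [1.881, 0.2927, 2.0425]
phi = -(1.881 + 0.2927 + 2.0425) = -4.2162
Step 2: Compute augmented objective.
t*f(x) = 0.6*-8.91 = -5.346
Total = -5.346 - 4.2162 = -9.5622


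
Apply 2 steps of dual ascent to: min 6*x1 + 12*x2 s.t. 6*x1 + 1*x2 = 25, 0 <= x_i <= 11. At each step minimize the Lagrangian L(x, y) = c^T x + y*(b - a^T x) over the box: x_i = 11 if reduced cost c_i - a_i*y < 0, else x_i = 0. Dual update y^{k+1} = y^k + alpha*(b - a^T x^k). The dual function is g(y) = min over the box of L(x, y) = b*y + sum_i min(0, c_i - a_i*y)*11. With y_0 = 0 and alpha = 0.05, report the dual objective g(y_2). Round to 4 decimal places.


Dual ascent for LP: min 6*x1 + 12*x2, 6*x1 + 1*x2 = 25, 0 <= x_i <= 11
Step 1: y^k = 0.0, reduced costs: (6.0, 12.0)
  x^k = (0.0, 0.0), subgradient = b - a^T x = 25.0
  y^{k+1} = 0.0 + 0.05*25.0 = 1.25
Step 2: y^k = 1.25, reduced costs: (-1.5, 10.75)
  x^k = (11.0, 0.0), subgradient = b - a^T x = -41.0
  y^{k+1} = 1.25 + 0.05*-41.0 = -0.8
Dual objective at y_2 = -0.8: reduced costs (10.8, 12.8), box minimizer x = (0.0, 0.0)
g(y_2) = b*y + (c1 - a1*y)*x1 + (c2 - a2*y)*x2 = 25*(-0.8) + 10.8*0.0 + 12.8*0.0 = -20.0 + 0.0 + 0.0 = -20.0


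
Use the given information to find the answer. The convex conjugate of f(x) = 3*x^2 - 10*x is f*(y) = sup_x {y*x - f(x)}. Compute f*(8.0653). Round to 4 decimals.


f*(y) = sup_x {y*x - a*x^2 - b*x} = sup_x {(y-b)*x - a*x^2}
FOC: (y - b) - 2a*x = 0 => x* = (y - b)/(2a)
x* = (8.0653 + 10)/(2*3) = 3.0109
f*(8.0653) = (y-b)^2/(4a) = (8.0653 + 10)^2/(4*3)
= 326.3551/12 = 27.1963


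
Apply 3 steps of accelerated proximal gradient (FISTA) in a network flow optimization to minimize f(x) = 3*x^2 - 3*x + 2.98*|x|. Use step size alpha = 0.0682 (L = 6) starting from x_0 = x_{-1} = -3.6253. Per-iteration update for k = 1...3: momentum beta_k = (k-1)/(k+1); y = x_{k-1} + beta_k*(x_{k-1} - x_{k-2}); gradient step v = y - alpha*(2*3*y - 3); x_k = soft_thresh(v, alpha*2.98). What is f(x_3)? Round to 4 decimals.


FISTA on f(x) = 3*x^2 - 3*x + 2.98*|x|
L = 6, alpha = 0.0682
Iteration 1: beta = 0.0, y = -3.6253 + 0.0*(-3.6253 + 3.6253) = -3.6253
  grad(y) = -24.7518, v = y - alpha*grad = -1.9372
  prox(v) = soft_thresh(-1.9372, 0.2032) = -1.734
Iteration 2: beta = 0.3333, y = -1.734 + 0.3333*(-1.734 + 3.6253) = -1.1036
  grad(y) = -9.6213, v = y - alpha*grad = -0.4474
  prox(v) = soft_thresh(-0.4474, 0.2032) = -0.2441
Iteration 3: beta = 0.5, y = -0.2441 + 0.5*(-0.2441 + 1.734) = 0.5008
  grad(y) = 0.0047, v = y - alpha*grad = 0.5005
  prox(v) = soft_thresh(0.5005, 0.2032) = 0.2972
f(x_3) = 3*0.2972^2 - 3*0.2972 + 2.98*|0.2972| = 0.2591


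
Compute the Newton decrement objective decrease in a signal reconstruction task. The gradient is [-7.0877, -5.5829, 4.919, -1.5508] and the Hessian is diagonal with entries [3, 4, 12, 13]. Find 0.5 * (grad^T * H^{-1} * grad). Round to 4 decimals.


Step 1: H is diagonal, so H^(-1) * g = [-2.3626, -1.3957, 0.4099, -0.1193].
Step 2: g^T H^(-1) g = sum_i g_i^2 / H_ii
  = (-7.0877)^2/3 + (-5.5829)^2/4 + (4.919)^2/12 + (-1.5508)^2/13
  = 16.7452 + 7.7922 + 2.0164 + 0.185 = 26.7387
Step 3: Objective decrease = 0.5 * g^T H^(-1) g = 13.3694


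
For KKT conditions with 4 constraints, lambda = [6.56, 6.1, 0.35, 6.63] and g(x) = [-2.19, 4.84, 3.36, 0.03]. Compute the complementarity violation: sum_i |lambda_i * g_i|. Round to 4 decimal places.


KKT complementary slackness check:
lambda_1 * g_1 = 6.56 * -2.19 = -14.3664
lambda_2 * g_2 = 6.1 * 4.84 = 29.524
lambda_3 * g_3 = 0.35 * 3.36 = 1.176
lambda_4 * g_4 = 6.63 * 0.03 = 0.1989
Total violation = 14.3664 + 29.524 + 1.176 + 0.1989 = 45.2653


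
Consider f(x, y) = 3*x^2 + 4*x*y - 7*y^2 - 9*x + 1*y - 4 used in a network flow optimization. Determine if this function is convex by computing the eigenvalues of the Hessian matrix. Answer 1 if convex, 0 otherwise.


The Hessian of f(x,y) = 3*x^2 + 4*x*y - 7*y^2 - 9*x + 1*y - 4 is:
H = [[6, 4], [4, -14]]
Trace = 6 - 14 = -8
Determinant = 6*-14 - (4)^2 = -100
Discriminant = (-8)^2 - 4*-100 = 464.0
Eigenvalues: lambda_1 = -14.7703, lambda_2 = 6.7703
The function is not convex.

0


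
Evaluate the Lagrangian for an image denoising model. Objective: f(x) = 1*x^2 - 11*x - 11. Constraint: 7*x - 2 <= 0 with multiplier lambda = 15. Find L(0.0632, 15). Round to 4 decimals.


Step 1: Evaluate f(x).
f(0.0632) = 1*0.0632^2 - 11*0.0632 - 11 = -11.6912
Step 2: Evaluate g(x).
g(0.0632) = 7*0.0632 - 2 = -1.5576
Step 3: Compute Lagrangian.
L = -11.6912 + 15*-1.5576 = -35.0552


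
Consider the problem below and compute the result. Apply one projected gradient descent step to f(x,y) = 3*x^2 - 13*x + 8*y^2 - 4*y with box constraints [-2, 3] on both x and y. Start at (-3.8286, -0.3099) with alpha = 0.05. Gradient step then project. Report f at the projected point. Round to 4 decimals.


Step 1: Compute gradient at (-3.8286, -0.3099).
grad_x = 2*3*-3.8286 - 13 = -35.9716
grad_y = 2*8*-0.3099 - 4 = -8.9584
Step 2: Gradient step.
x_raw = -3.8286 - 0.05*-35.9716 = -2.03
y_raw = -0.3099 - 0.05*-8.9584 = 0.138
Step 3: Project onto [-2, 3].
x_proj = clip(-2.03) = -2.0
y_proj = clip(0.138) = 0.138
Step 4: Evaluate f.
f(-2.0, 0.138) = 37.6003


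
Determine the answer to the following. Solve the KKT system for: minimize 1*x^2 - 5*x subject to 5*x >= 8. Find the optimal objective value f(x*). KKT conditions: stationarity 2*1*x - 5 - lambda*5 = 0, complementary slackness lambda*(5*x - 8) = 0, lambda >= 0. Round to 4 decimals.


Step 1: Try lambda = 0 (constraint inactive).
Stationarity: 2*1*x - 5 = 0
x* = 5/(2*1) = 2.5
Check constraint: 5*2.5 = 12.5 >= 8 -- satisfied.
Step 2: Compute optimal value.
f(x*) = 1*2.5^2 - 5*2.5 = -6.25


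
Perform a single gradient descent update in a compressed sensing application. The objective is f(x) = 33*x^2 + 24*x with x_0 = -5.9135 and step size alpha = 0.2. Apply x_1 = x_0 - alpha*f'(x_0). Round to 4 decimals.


We compute the gradient at x_0 and apply the update.
f'(x) = 66*x + 24
f'(-5.9135) = 66*-5.9135 + 24 = -366.291
x_1 = -5.9135 - 0.2*-366.291 = 67.3447


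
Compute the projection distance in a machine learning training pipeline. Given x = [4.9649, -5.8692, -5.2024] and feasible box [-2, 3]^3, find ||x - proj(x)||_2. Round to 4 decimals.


Project each component onto [-2, 3].
clip(4.9649) = 3.0, clip(-5.8692) = -2.0, clip(-5.2024) = -2.0
Projection = [3.0, -2.0, -2.0]
Squared diffs: [3.8608, 14.9707, 10.2554]
Distance = sqrt(29.0869) = 5.3932


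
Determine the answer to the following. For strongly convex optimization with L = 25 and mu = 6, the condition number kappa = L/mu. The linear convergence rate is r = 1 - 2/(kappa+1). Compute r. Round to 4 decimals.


Step 1: Compute the condition number.
kappa = L/mu = 25/6 = 4.1667
Step 2: Compute the convergence rate.
r = 1 - 2/(kappa + 1) = 1 - 2*mu/(L + mu) = (L - mu)/(L + mu) = 19/31 = 0.6129


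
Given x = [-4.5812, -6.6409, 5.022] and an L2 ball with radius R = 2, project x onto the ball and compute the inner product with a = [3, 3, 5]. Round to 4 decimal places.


Step 1: Compute ||x|| (intermediates to 6 decimals).
||x|| = sqrt((-4.5812)^2 + (-6.6409)^2 + 5.022^2) = 9.503127
Step 2: Project.
Since ||x|| > R, scale = R/||x|| = 2/9.503127 = 0.210457, proj(x) = scale * x
proj(x) = [-0.964146, -1.397624, 1.056915]
Step 3: Dot product.
a^T * proj(x) = 3*(-0.964146) + 3*(-1.397624) + 5*1.056915 = -1.8007


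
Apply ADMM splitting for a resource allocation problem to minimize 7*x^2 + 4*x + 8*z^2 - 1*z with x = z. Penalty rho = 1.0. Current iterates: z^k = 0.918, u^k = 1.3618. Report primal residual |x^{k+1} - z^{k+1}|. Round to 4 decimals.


ADMM iteration with rho = 1.0, z^k = 0.918, u^k = 1.3618
Step 1: x-update.
Minimize 7*x^2 + 4*x + (1.0/2)*(x - 0.918 + 1.3618)^2
FOC: (2*7 + 1.0)*x = -4 + 1.0*(0.918 - 1.3618)
x^{k+1} = -0.2963
Step 2: z-update.
Minimize 8*z^2 - 1*z + (1.0/2)*(-0.2963 - z + 1.3618)^2
FOC: (2*8 + 1.0)*z = 1 + 1.0*(-0.2963 + 1.3618)
z^{k+1} = 0.1215
Step 3: u-update.
u^{k+1} = 1.3618 - 0.2963 - 0.1215 = 0.944
Step 4: Primal residual = |-0.2963 - 0.1215| = 0.4178


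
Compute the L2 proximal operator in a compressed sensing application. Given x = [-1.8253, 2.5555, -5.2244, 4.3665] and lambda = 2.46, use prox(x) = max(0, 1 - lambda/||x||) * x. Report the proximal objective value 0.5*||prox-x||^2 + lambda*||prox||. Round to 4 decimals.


Step 1: Compute ||x||.
||x|| = 7.4982
Step 2: Compute scaling factor.
scale = max(0, 1 - 2.46/7.4982) = 0.6719
Step 3: prox(x) = [-1.2265, 1.7171, -3.5104, 2.9339]
||prox(x)|| = 5.0382
Step 4: Proximal objective.
0.5*||prox-x||^2 = 3.0258
lambda*||prox|| = 12.394
Total = 15.4198


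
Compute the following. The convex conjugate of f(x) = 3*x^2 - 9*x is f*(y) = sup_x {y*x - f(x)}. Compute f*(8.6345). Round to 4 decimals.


f*(y) = sup_x {y*x - a*x^2 - b*x} = sup_x {(y-b)*x - a*x^2}
FOC: (y - b) - 2a*x = 0 => x* = (y - b)/(2a)
x* = (8.6345 + 9)/(2*3) = 2.9391
f*(8.6345) = (y-b)^2/(4a) = (8.6345 + 9)^2/(4*3)
= 310.9756/12 = 25.9146


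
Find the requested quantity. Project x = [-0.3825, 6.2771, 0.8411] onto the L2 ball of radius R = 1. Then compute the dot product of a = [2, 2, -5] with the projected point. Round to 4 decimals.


Step 1: Compute ||x|| (intermediates to 6 decimals).
||x|| = sqrt((-0.3825)^2 + 6.2771^2 + 0.8411^2) = 6.344741
Step 2: Project.
Since ||x|| > R, scale = R/||x|| = 1/6.344741 = 0.157611, proj(x) = scale * x
proj(x) = [-0.060286, 0.98934, 0.132567]
Step 3: Dot product.
a^T * proj(x) = 2*(-0.060286) + 2*0.98934 - 5*0.132567 = 1.1953


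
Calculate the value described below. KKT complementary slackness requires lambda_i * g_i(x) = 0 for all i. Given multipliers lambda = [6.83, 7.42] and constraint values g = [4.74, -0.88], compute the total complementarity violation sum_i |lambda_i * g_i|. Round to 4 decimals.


KKT complementary slackness check:
lambda_1 * g_1 = 6.83 * 4.74 = 32.3742
lambda_2 * g_2 = 7.42 * -0.88 = -6.5296
Total violation = 32.3742 + 6.5296 = 38.9038


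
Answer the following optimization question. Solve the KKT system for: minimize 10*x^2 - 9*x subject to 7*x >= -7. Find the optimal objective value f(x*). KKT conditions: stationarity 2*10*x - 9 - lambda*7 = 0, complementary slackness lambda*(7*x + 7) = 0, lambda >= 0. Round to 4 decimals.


Step 1: Try lambda = 0 (constraint inactive).
Stationarity: 2*10*x - 9 = 0
x* = 9/(2*10) = 0.45
Check constraint: 7*0.45 = 3.15 >= -7 -- satisfied.
Step 2: Compute optimal value.
f(x*) = 10*0.45^2 - 9*0.45 = -2.025
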